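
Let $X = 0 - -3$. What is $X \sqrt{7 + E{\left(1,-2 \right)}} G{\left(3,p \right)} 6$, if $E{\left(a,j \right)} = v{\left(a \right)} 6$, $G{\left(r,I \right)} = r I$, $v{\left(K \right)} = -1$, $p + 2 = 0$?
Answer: $-108$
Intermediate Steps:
$p = -2$ ($p = -2 + 0 = -2$)
$X = 3$ ($X = 0 + 3 = 3$)
$G{\left(r,I \right)} = I r$
$E{\left(a,j \right)} = -6$ ($E{\left(a,j \right)} = \left(-1\right) 6 = -6$)
$X \sqrt{7 + E{\left(1,-2 \right)}} G{\left(3,p \right)} 6 = 3 \sqrt{7 - 6} \left(-2\right) 3 \cdot 6 = 3 \sqrt{1} \left(\left(-6\right) 6\right) = 3 \cdot 1 \left(-36\right) = 3 \left(-36\right) = -108$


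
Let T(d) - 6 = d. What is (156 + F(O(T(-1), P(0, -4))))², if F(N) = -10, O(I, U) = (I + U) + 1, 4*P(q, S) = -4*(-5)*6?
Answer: 21316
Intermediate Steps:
T(d) = 6 + d
P(q, S) = 30 (P(q, S) = (-4*(-5)*6)/4 = (20*6)/4 = (¼)*120 = 30)
O(I, U) = 1 + I + U
(156 + F(O(T(-1), P(0, -4))))² = (156 - 10)² = 146² = 21316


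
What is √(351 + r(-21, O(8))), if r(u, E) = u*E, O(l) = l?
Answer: √183 ≈ 13.528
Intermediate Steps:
r(u, E) = E*u
√(351 + r(-21, O(8))) = √(351 + 8*(-21)) = √(351 - 168) = √183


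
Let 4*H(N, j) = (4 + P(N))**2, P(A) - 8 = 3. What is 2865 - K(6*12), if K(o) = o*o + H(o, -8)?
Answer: -9501/4 ≈ -2375.3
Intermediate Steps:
P(A) = 11 (P(A) = 8 + 3 = 11)
H(N, j) = 225/4 (H(N, j) = (4 + 11)**2/4 = (1/4)*15**2 = (1/4)*225 = 225/4)
K(o) = 225/4 + o**2 (K(o) = o*o + 225/4 = o**2 + 225/4 = 225/4 + o**2)
2865 - K(6*12) = 2865 - (225/4 + (6*12)**2) = 2865 - (225/4 + 72**2) = 2865 - (225/4 + 5184) = 2865 - 1*20961/4 = 2865 - 20961/4 = -9501/4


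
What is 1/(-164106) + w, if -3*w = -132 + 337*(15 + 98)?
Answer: -2075886199/164106 ≈ -12650.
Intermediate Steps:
w = -37949/3 (w = -(-132 + 337*(15 + 98))/3 = -(-132 + 337*113)/3 = -(-132 + 38081)/3 = -1/3*37949 = -37949/3 ≈ -12650.)
1/(-164106) + w = 1/(-164106) - 37949/3 = -1/164106 - 37949/3 = -2075886199/164106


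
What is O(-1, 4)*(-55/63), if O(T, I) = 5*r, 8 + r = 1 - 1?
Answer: 2200/63 ≈ 34.921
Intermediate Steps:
r = -8 (r = -8 + (1 - 1) = -8 + 0 = -8)
O(T, I) = -40 (O(T, I) = 5*(-8) = -40)
O(-1, 4)*(-55/63) = -(-2200)/63 = -40*(-55/63) = 2200/63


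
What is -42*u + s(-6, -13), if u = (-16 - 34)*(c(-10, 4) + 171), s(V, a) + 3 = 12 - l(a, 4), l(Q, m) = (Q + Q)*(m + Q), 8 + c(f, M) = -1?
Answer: 339975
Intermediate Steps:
c(f, M) = -9 (c(f, M) = -8 - 1 = -9)
l(Q, m) = 2*Q*(Q + m) (l(Q, m) = (2*Q)*(Q + m) = 2*Q*(Q + m))
s(V, a) = 9 - 2*a*(4 + a) (s(V, a) = -3 + (12 - 2*a*(a + 4)) = -3 + (12 - 2*a*(4 + a)) = 9 - 2*a*(4 + a))
u = -8100 (u = (-16 - 34)*(-9 + 171) = -50*162 = -8100)
-42*u + s(-6, -13) = -42*(-8100) + (9 - 2*(-13)*(4 - 13)) = 340200 + (9 - 2*(-13)*(-9)) = 340200 + (9 - 234) = 340200 - 225 = 339975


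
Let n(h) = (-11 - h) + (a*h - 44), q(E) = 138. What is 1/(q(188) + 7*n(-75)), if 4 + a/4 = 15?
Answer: -1/22822 ≈ -4.3817e-5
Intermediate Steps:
a = 44 (a = -16 + 4*15 = -16 + 60 = 44)
n(h) = -55 + 43*h (n(h) = (-11 - h) + (44*h - 44) = (-11 - h) + (-44 + 44*h) = -55 + 43*h)
1/(q(188) + 7*n(-75)) = 1/(138 + 7*(-55 + 43*(-75))) = 1/(138 + 7*(-55 - 3225)) = 1/(138 + 7*(-3280)) = 1/(138 - 22960) = 1/(-22822) = -1/22822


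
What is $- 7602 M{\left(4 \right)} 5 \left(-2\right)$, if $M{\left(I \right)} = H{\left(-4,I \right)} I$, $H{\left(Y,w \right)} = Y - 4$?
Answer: $-2432640$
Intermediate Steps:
$H{\left(Y,w \right)} = -4 + Y$
$M{\left(I \right)} = - 8 I$ ($M{\left(I \right)} = \left(-4 - 4\right) I = - 8 I$)
$- 7602 M{\left(4 \right)} 5 \left(-2\right) = - 7602 \left(-8\right) 4 \cdot 5 \left(-2\right) = - 7602 \left(-32\right) 5 \left(-2\right) = - 7602 \left(\left(-160\right) \left(-2\right)\right) = \left(-7602\right) 320 = -2432640$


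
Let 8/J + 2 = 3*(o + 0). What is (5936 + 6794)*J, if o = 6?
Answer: 6365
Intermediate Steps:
J = 1/2 (J = 8/(-2 + 3*(6 + 0)) = 8/(-2 + 3*6) = 8/(-2 + 18) = 8/16 = 8*(1/16) = 1/2 ≈ 0.50000)
(5936 + 6794)*J = (5936 + 6794)*(1/2) = 12730*(1/2) = 6365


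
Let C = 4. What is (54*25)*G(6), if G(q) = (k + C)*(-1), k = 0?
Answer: -5400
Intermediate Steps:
G(q) = -4 (G(q) = (0 + 4)*(-1) = 4*(-1) = -4)
(54*25)*G(6) = (54*25)*(-4) = 1350*(-4) = -5400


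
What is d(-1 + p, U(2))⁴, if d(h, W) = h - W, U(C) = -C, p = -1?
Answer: 0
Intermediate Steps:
d(-1 + p, U(2))⁴ = ((-1 - 1) - (-1)*2)⁴ = (-2 - 1*(-2))⁴ = (-2 + 2)⁴ = 0⁴ = 0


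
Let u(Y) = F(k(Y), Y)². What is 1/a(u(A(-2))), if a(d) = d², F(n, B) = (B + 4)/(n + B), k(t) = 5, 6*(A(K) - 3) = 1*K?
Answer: 279841/160000 ≈ 1.7490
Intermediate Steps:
A(K) = 3 + K/6 (A(K) = 3 + (1*K)/6 = 3 + K/6)
F(n, B) = (4 + B)/(B + n)
u(Y) = (4 + Y)²/(5 + Y)² (u(Y) = ((4 + Y)/(Y + 5))² = ((4 + Y)/(5 + Y))² = (4 + Y)²/(5 + Y)²)
1/a(u(A(-2))) = 1/(((4 + (3 + (⅙)*(-2)))²/(5 + (3 + (⅙)*(-2)))²)²) = 1/(((4 + (3 - ⅓))²/(5 + (3 - ⅓))²)²) = 1/(((4 + 8/3)²/(5 + 8/3)²)²) = 1/(((20/3)²/(23/3)²)²) = 1/(((400/9)*(9/529))²) = 1/((400/529)²) = 1/(160000/279841) = 279841/160000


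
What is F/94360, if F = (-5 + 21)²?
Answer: 32/11795 ≈ 0.0027130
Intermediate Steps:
F = 256 (F = 16² = 256)
F/94360 = 256/94360 = 256*(1/94360) = 32/11795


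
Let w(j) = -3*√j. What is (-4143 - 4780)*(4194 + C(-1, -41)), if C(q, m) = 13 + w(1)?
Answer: -37512292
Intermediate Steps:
C(q, m) = 10 (C(q, m) = 13 - 3*√1 = 13 - 3*1 = 13 - 3 = 10)
(-4143 - 4780)*(4194 + C(-1, -41)) = (-4143 - 4780)*(4194 + 10) = -8923*4204 = -37512292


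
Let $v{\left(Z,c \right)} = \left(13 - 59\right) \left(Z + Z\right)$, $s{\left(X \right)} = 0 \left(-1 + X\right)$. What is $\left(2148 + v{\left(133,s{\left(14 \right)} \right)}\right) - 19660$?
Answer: $-29748$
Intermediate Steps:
$s{\left(X \right)} = 0$
$v{\left(Z,c \right)} = - 92 Z$ ($v{\left(Z,c \right)} = - 46 \cdot 2 Z = - 92 Z$)
$\left(2148 + v{\left(133,s{\left(14 \right)} \right)}\right) - 19660 = \left(2148 - 12236\right) - 19660 = -10088 - 19660 = -29748$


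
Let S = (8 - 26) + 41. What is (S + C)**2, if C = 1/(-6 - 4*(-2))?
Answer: 2209/4 ≈ 552.25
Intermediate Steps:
S = 23 (S = -18 + 41 = 23)
C = 1/2 (C = 1/(-6 + 8) = 1/2 ≈ 0.50000)
(S + C)**2 = (23 + 1/2)**2 = (47/2)**2 = 2209/4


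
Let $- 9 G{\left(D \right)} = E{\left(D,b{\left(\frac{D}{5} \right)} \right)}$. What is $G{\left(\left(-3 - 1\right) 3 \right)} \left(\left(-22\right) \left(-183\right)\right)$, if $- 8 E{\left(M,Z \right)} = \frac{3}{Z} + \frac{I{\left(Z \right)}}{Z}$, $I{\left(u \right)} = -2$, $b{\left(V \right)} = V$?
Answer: $- \frac{3355}{144} \approx -23.299$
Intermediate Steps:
$E{\left(M,Z \right)} = - \frac{1}{8 Z}$ ($E{\left(M,Z \right)} = - \frac{\frac{3}{Z} - \frac{2}{Z}}{8} = - \frac{1}{8 Z}$)
$G{\left(D \right)} = \frac{5}{72 D}$ ($G{\left(D \right)} = - \frac{\left(- \frac{1}{8}\right) \frac{1}{D \frac{1}{5}}}{9} = - \frac{\left(- \frac{1}{8}\right) \frac{1}{\frac{1}{5} D}}{9} = - \frac{\left(- \frac{1}{8}\right) \frac{5}{D}}{9} = - \frac{\left(- \frac{5}{8}\right) \frac{1}{D}}{9} = \frac{5}{72 D}$)
$G{\left(\left(-3 - 1\right) 3 \right)} \left(\left(-22\right) \left(-183\right)\right) = \frac{5}{72 \left(-3 - 1\right) 3} \left(\left(-22\right) \left(-183\right)\right) = \frac{5}{72 \left(\left(-4\right) 3\right)} 4026 = \frac{5}{72 \left(-12\right)} 4026 = \frac{5}{72} \left(- \frac{1}{12}\right) 4026 = \left(- \frac{5}{864}\right) 4026 = - \frac{3355}{144}$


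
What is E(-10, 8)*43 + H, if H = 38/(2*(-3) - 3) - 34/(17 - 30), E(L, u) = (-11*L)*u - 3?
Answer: 4411999/117 ≈ 37709.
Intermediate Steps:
E(L, u) = -3 - 11*L*u (E(L, u) = -11*L*u - 3 = -3 - 11*L*u)
H = -188/117 (H = 38/(-6 - 3) - 34/(-13) = 38/(-9) - 34*(-1/13) = 38*(-⅑) + 34/13 = -38/9 + 34/13 = -188/117 ≈ -1.6068)
E(-10, 8)*43 + H = (-3 - 11*(-10)*8)*43 - 188/117 = (-3 + 880)*43 - 188/117 = 877*43 - 188/117 = 37711 - 188/117 = 4411999/117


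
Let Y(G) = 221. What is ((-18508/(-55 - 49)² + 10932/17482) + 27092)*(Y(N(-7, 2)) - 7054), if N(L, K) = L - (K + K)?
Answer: -4375250150475985/23635664 ≈ -1.8511e+8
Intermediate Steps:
N(L, K) = L - 2*K
((-18508/(-55 - 49)² + 10932/17482) + 27092)*(Y(N(-7, 2)) - 7054) = ((-18508/(-55 - 49)² + 10932/17482) + 27092)*(221 - 7054) = ((-18508/((-104)²) + 10932*(1/17482)) + 27092)*(-6833) = ((-18508/10816 + 5466/8741) + 27092)*(-6833) = ((-18508*1/10816 + 5466/8741) + 27092)*(-6833) = ((-4627/2704 + 5466/8741) + 27092)*(-6833) = (-25664543/23635664 + 27092)*(-6833) = (640311744545/23635664)*(-6833) = -4375250150475985/23635664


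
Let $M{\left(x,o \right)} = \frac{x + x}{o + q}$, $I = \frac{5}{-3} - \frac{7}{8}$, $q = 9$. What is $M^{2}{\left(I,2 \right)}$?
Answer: $\frac{3721}{17424} \approx 0.21356$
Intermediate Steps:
$I = - \frac{61}{24}$ ($I = 5 \left(- \frac{1}{3}\right) - \frac{7}{8} = - \frac{5}{3} - \frac{7}{8} = - \frac{61}{24} \approx -2.5417$)
$M{\left(x,o \right)} = \frac{2 x}{9 + o}$ ($M{\left(x,o \right)} = \frac{x + x}{o + 9} = \frac{2 x}{9 + o}$)
$M^{2}{\left(I,2 \right)} = \left(2 \left(- \frac{61}{24}\right) \frac{1}{9 + 2}\right)^{2} = \left(2 \left(- \frac{61}{24}\right) \frac{1}{11}\right)^{2} = \left(- \frac{61}{132}\right)^{2} = \frac{3721}{17424}$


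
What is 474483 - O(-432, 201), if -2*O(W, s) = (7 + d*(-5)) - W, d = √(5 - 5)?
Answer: 949405/2 ≈ 4.7470e+5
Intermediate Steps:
d = 0 (d = √0 = 0)
O(W, s) = -7/2 + W/2 (O(W, s) = -((7 + 0*(-5)) - W)/2 = -((7 + 0) - W)/2 = -(7 - W)/2 = -7/2 + W/2)
474483 - O(-432, 201) = 474483 - (-7/2 + (½)*(-432)) = 474483 - (-7/2 - 216) = 474483 - 1*(-439/2) = 474483 + 439/2 = 949405/2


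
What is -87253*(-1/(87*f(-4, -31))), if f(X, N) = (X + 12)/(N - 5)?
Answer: -261759/58 ≈ -4513.1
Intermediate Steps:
f(X, N) = (12 + X)/(-5 + N)
-87253*(-1/(87*f(-4, -31))) = -87253*(-(-5 - 31)/(87*(12 - 4))) = -87253/((-87*8/(-36))) = -87253/((-(-29)*8/12)) = -87253/((-87*(-2/9))) = -87253/58/3 = -87253*3/58 = -261759/58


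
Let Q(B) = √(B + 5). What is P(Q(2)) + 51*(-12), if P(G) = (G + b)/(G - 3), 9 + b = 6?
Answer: -611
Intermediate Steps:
b = -3 (b = -9 + 6 = -3)
Q(B) = √(5 + B)
P(G) = 1 (P(G) = (G - 3)/(G - 3) = (-3 + G)/(-3 + G) = 1)
P(Q(2)) + 51*(-12) = 1 + 51*(-12) = 1 - 612 = -611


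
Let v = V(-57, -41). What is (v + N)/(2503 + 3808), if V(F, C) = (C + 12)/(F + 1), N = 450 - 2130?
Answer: -94051/353416 ≈ -0.26612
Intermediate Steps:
N = -1680
V(F, C) = (12 + C)/(1 + F)
v = 29/56 (v = (12 - 41)/(1 - 57) = -29/(-56) = -1/56*(-29) = 29/56 ≈ 0.51786)
(v + N)/(2503 + 3808) = (29/56 - 1680)/(2503 + 3808) = -94051/56/6311 = -94051/56*1/6311 = -94051/353416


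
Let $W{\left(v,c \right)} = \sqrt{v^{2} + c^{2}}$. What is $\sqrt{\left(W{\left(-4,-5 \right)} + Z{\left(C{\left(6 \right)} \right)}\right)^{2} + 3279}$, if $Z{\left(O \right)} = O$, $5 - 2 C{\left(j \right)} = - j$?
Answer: $\frac{\sqrt{13401 + 44 \sqrt{41}}}{2} \approx 58.487$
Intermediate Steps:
$C{\left(j \right)} = \frac{5}{2} + \frac{j}{2}$ ($C{\left(j \right)} = \frac{5}{2} - \frac{\left(-1\right) j}{2} = \frac{5}{2} + \frac{j}{2}$)
$W{\left(v,c \right)} = \sqrt{c^{2} + v^{2}}$
$\sqrt{\left(W{\left(-4,-5 \right)} + Z{\left(C{\left(6 \right)} \right)}\right)^{2} + 3279} = \sqrt{\left(\sqrt{\left(-5\right)^{2} + \left(-4\right)^{2}} + \left(\frac{5}{2} + \frac{1}{2} \cdot 6\right)\right)^{2} + 3279} = \sqrt{\left(\sqrt{25 + 16} + \left(\frac{5}{2} + 3\right)\right)^{2} + 3279} = \sqrt{\left(\sqrt{41} + \frac{11}{2}\right)^{2} + 3279} = \sqrt{\left(\frac{11}{2} + \sqrt{41}\right)^{2} + 3279} = \sqrt{3279 + \left(\frac{11}{2} + \sqrt{41}\right)^{2}}$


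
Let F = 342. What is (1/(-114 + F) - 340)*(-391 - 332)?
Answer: 18682079/76 ≈ 2.4582e+5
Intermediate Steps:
(1/(-114 + F) - 340)*(-391 - 332) = (1/(-114 + 342) - 340)*(-391 - 332) = (1/228 - 340)*(-723) = -77519/228*(-723) = 18682079/76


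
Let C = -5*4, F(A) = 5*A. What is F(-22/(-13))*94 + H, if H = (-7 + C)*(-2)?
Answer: 11042/13 ≈ 849.38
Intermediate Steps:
C = -20
H = 54 (H = (-7 - 20)*(-2) = -27*(-2) = 54)
F(-22/(-13))*94 + H = (5*(-22/(-13)))*94 + 54 = (5*(-22*(-1/13)))*94 + 54 = (5*(22/13))*94 + 54 = (110/13)*94 + 54 = 10340/13 + 54 = 11042/13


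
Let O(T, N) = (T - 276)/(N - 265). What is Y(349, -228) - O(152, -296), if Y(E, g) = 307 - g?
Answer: 300011/561 ≈ 534.78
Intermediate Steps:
O(T, N) = (-276 + T)/(-265 + N)
Y(349, -228) - O(152, -296) = (307 - 1*(-228)) - (-276 + 152)/(-265 - 296) = (307 + 228) - (-124)/(-561) = 535 - (-1)*(-124)/561 = 535 - 1*124/561 = 535 - 124/561 = 300011/561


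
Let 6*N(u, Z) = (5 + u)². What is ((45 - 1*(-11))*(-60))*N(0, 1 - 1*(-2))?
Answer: -14000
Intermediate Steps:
N(u, Z) = (5 + u)²/6
((45 - 1*(-11))*(-60))*N(0, 1 - 1*(-2)) = ((45 - 1*(-11))*(-60))*((5 + 0)²/6) = ((45 + 11)*(-60))*((⅙)*5²) = (56*(-60))*((⅙)*25) = -3360*25/6 = -14000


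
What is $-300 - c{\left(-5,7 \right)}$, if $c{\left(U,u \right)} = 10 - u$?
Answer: $-303$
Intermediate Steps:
$-300 - c{\left(-5,7 \right)} = -300 - \left(10 - 7\right) = -300 - 3 = -303$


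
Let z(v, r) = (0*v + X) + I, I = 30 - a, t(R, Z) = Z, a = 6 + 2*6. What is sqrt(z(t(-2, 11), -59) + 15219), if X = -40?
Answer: sqrt(15191) ≈ 123.25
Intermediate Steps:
a = 18 (a = 6 + 12 = 18)
I = 12 (I = 30 - 1*18 = 30 - 18 = 12)
z(v, r) = -28 (z(v, r) = (0*v - 40) + 12 = (0 - 40) + 12 = -40 + 12 = -28)
sqrt(z(t(-2, 11), -59) + 15219) = sqrt(-28 + 15219) = sqrt(15191)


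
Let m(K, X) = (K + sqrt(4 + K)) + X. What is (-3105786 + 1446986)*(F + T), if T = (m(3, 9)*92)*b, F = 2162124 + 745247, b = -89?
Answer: -4659759962000 + 13582254400*sqrt(7) ≈ -4.6238e+12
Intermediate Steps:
m(K, X) = K + X + sqrt(4 + K)
F = 2907371
T = -98256 - 8188*sqrt(7) (T = ((3 + 9 + sqrt(4 + 3))*92)*(-89) = ((3 + 9 + sqrt(7))*92)*(-89) = ((12 + sqrt(7))*92)*(-89) = (1104 + 92*sqrt(7))*(-89) = -98256 - 8188*sqrt(7) ≈ -1.1992e+5)
(-3105786 + 1446986)*(F + T) = (-3105786 + 1446986)*(2907371 + (-98256 - 8188*sqrt(7))) = -1658800*(2809115 - 8188*sqrt(7)) = -4659759962000 + 13582254400*sqrt(7)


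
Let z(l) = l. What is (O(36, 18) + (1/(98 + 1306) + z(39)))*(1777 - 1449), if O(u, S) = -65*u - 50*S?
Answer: -368524646/351 ≈ -1.0499e+6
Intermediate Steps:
(O(36, 18) + (1/(98 + 1306) + z(39)))*(1777 - 1449) = ((-65*36 - 50*18) + (1/(98 + 1306) + 39))*(1777 - 1449) = ((-2340 - 900) + (1/1404 + 39))*328 = (-3240 + (1/1404 + 39))*328 = (-3240 + 54757/1404)*328 = -4494203/1404*328 = -368524646/351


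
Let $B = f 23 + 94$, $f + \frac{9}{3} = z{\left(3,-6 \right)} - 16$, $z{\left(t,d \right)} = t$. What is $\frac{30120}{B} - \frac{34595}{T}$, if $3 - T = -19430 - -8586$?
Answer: $- \frac{168095335}{1486039} \approx -113.12$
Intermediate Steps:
$T = 10847$ ($T = 3 - \left(-19430 - -8586\right) = 3 - \left(-19430 + 8586\right) = 3 - -10844 = 3 + 10844 = 10847$)
$f = -16$ ($f = -3 + \left(3 - 16\right) = -3 - 13 = -16$)
$B = -274$ ($B = \left(-16\right) 23 + 94 = -368 + 94 = -274$)
$\frac{30120}{B} - \frac{34595}{T} = \frac{30120}{-274} - \frac{34595}{10847} = 30120 \left(- \frac{1}{274}\right) - \frac{34595}{10847} = - \frac{15060}{137} - \frac{34595}{10847} = - \frac{168095335}{1486039}$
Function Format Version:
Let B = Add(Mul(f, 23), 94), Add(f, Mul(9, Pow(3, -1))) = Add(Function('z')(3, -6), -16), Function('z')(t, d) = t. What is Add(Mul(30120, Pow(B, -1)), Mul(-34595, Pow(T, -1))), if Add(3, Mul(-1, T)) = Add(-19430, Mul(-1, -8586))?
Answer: Rational(-168095335, 1486039) ≈ -113.12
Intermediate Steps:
T = 10847 (T = Add(3, Mul(-1, Add(-19430, Mul(-1, -8586)))) = Add(3, Mul(-1, Add(-19430, 8586))) = Add(3, Mul(-1, -10844)) = Add(3, 10844) = 10847)
f = -16 (f = Add(-3, Add(3, -16)) = Add(-3, -13) = -16)
B = -274 (B = Add(Mul(-16, 23), 94) = Add(-368, 94) = -274)
Add(Mul(30120, Pow(B, -1)), Mul(-34595, Pow(T, -1))) = Add(Mul(30120, Pow(-274, -1)), Mul(-34595, Pow(10847, -1))) = Add(Mul(30120, Rational(-1, 274)), Mul(-34595, Rational(1, 10847))) = Add(Rational(-15060, 137), Rational(-34595, 10847)) = Rational(-168095335, 1486039)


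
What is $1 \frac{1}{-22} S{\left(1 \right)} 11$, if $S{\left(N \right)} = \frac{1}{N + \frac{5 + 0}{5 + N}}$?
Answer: $- \frac{3}{11} \approx -0.27273$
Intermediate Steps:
$S{\left(N \right)} = \frac{1}{N + \frac{5}{5 + N}}$
$1 \frac{1}{-22} S{\left(1 \right)} 11 = 1 \frac{1}{-22} \frac{5 + 1}{5 + 1^{2} + 5 \cdot 1} \cdot 11 = 1 \left(- \frac{1}{22}\right) \frac{1}{5 + 1 + 5} \cdot 6 \cdot 11 = - \frac{\frac{1}{11} \cdot 6}{22} \cdot 11 = \left(- \frac{1}{22}\right) \frac{6}{11} \cdot 11 = \left(- \frac{3}{121}\right) 11 = - \frac{3}{11}$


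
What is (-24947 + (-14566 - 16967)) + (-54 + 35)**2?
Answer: -56119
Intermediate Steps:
(-24947 + (-14566 - 16967)) + (-54 + 35)**2 = (-24947 - 31533) + (-19)**2 = -56480 + 361 = -56119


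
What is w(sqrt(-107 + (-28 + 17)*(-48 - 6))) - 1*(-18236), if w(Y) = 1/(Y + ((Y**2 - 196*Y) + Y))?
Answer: 677449163/37149 - 194*sqrt(487)/18091563 ≈ 18236.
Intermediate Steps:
w(Y) = 1/(Y**2 - 194*Y) (w(Y) = 1/(Y + (Y**2 - 195*Y)) = 1/(Y**2 - 194*Y))
w(sqrt(-107 + (-28 + 17)*(-48 - 6))) - 1*(-18236) = 1/((sqrt(-107 + (-28 + 17)*(-48 - 6)))*(-194 + sqrt(-107 + (-28 + 17)*(-48 - 6)))) - 1*(-18236) = 1/((sqrt(-107 - 11*(-54)))*(-194 + sqrt(-107 - 11*(-54)))) + 18236 = 1/((sqrt(-107 + 594))*(-194 + sqrt(-107 + 594))) + 18236 = 1/((sqrt(487))*(-194 + sqrt(487))) + 18236 = (sqrt(487)/487)/(-194 + sqrt(487)) + 18236 = sqrt(487)/(487*(-194 + sqrt(487))) + 18236 = 18236 + sqrt(487)/(487*(-194 + sqrt(487)))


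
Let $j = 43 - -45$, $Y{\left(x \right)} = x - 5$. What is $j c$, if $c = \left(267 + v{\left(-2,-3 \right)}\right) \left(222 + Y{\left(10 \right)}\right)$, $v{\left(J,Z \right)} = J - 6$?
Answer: $5173784$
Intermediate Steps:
$Y{\left(x \right)} = -5 + x$
$v{\left(J,Z \right)} = -6 + J$
$c = 58793$ ($c = \left(267 - 8\right) \left(222 + \left(-5 + 10\right)\right) = \left(267 - 8\right) \left(222 + 5\right) = 259 \cdot 227 = 58793$)
$j = 88$ ($j = 43 + 45 = 88$)
$j c = 88 \cdot 58793 = 5173784$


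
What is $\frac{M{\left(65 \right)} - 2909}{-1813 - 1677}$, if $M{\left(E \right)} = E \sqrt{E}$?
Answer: $\frac{2909}{3490} - \frac{13 \sqrt{65}}{698} \approx 0.68337$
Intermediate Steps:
$M{\left(E \right)} = E^{\frac{3}{2}}$
$\frac{M{\left(65 \right)} - 2909}{-1813 - 1677} = \frac{65^{\frac{3}{2}} - 2909}{-1813 - 1677} = \frac{65 \sqrt{65} - 2909}{-3490} = \left(-2909 + 65 \sqrt{65}\right) \left(- \frac{1}{3490}\right) = \frac{2909}{3490} - \frac{13 \sqrt{65}}{698}$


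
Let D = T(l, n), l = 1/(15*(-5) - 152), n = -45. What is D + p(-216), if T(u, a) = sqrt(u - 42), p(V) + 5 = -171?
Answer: -176 + I*sqrt(2164445)/227 ≈ -176.0 + 6.4811*I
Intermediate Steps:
l = -1/227 (l = 1/(-75 - 152) = 1/(-227) = -1/227 ≈ -0.0044053)
p(V) = -176 (p(V) = -5 - 171 = -176)
T(u, a) = sqrt(-42 + u)
D = I*sqrt(2164445)/227 (D = sqrt(-42 - 1/227) = sqrt(-9535/227) = I*sqrt(2164445)/227 ≈ 6.4811*I)
D + p(-216) = I*sqrt(2164445)/227 - 176 = -176 + I*sqrt(2164445)/227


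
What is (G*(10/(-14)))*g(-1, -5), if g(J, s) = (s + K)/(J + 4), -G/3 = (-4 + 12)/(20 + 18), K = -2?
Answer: -20/19 ≈ -1.0526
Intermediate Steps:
G = -12/19 (G = -3*(-4 + 12)/(20 + 18) = -24/38 = -3*4/19 = -12/19 ≈ -0.63158)
g(J, s) = (-2 + s)/(4 + J) (g(J, s) = (s - 2)/(J + 4) = (-2 + s)/(4 + J))
(G*(10/(-14)))*g(-1, -5) = (-120/(19*(-14)))*((-2 - 5)/(4 - 1)) = (-120*(-1)/(19*14))*(-7/3) = (-12/19*(-5/7))*((⅓)*(-7)) = (60/133)*(-7/3) = -20/19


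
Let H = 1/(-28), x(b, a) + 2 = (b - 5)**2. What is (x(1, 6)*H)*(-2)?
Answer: 1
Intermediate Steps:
x(b, a) = -2 + (-5 + b)**2 (x(b, a) = -2 + (b - 5)**2 = -2 + (-5 + b)**2)
H = -1/28 ≈ -0.035714
(x(1, 6)*H)*(-2) = ((-2 + (-5 + 1)**2)*(-1/28))*(-2) = ((-2 + (-4)**2)*(-1/28))*(-2) = ((-2 + 16)*(-1/28))*(-2) = (14*(-1/28))*(-2) = -1/2*(-2) = 1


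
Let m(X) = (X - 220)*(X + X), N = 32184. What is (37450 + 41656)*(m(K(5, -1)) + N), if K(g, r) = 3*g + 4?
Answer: 1941735876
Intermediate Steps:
K(g, r) = 4 + 3*g
m(X) = 2*X*(-220 + X) (m(X) = (-220 + X)*(2*X) = 2*X*(-220 + X))
(37450 + 41656)*(m(K(5, -1)) + N) = (37450 + 41656)*(2*(4 + 3*5)*(-220 + (4 + 3*5)) + 32184) = 79106*(2*(4 + 15)*(-220 + (4 + 15)) + 32184) = 79106*(2*19*(-220 + 19) + 32184) = 79106*(2*19*(-201) + 32184) = 79106*(-7638 + 32184) = 79106*24546 = 1941735876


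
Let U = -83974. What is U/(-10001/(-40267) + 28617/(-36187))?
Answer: 61181018172923/395207276 ≈ 1.5481e+5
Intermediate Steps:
U/(-10001/(-40267) + 28617/(-36187)) = -83974/(-10001/(-40267) + 28617/(-36187)) = -83974/(-10001*(-1/40267) + 28617*(-1/36187)) = -83974/(10001/40267 - 28617/36187) = -83974/(-790414552/1457141929) = -83974*(-1457141929/790414552) = 61181018172923/395207276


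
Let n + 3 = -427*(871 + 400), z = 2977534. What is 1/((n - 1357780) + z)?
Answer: 1/1077034 ≈ 9.2848e-7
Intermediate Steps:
n = -542720 (n = -3 - 427*(871 + 400) = -3 - 427*1271 = -3 - 542717 = -542720)
1/((n - 1357780) + z) = 1/((-542720 - 1357780) + 2977534) = 1/(-1900500 + 2977534) = 1/1077034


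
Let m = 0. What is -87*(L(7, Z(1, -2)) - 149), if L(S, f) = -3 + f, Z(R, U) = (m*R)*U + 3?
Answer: 12963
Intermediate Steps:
Z(R, U) = 3 (Z(R, U) = (0*R)*U + 3 = 0*U + 3 = 0 + 3 = 3)
-87*(L(7, Z(1, -2)) - 149) = -87*((-3 + 3) - 149) = -87*(0 - 149) = -87*(-149) = 12963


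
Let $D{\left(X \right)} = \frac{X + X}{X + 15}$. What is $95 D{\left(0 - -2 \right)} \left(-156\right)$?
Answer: $- \frac{59280}{17} \approx -3487.1$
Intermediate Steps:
$D{\left(X \right)} = \frac{2 X}{15 + X}$
$95 D{\left(0 - -2 \right)} \left(-156\right) = 95 \frac{2 \left(0 - -2\right)}{15 + \left(0 - -2\right)} \left(-156\right) = 95 \frac{2 \left(0 + 2\right)}{15 + \left(0 + 2\right)} \left(-156\right) = 95 \cdot 2 \cdot 2 \frac{1}{15 + 2} \left(-156\right) = 95 \cdot 2 \cdot 2 \cdot \frac{1}{17} \left(-156\right) = 95 \cdot \frac{4}{17} \left(-156\right) = \frac{380}{17} \left(-156\right) = - \frac{59280}{17}$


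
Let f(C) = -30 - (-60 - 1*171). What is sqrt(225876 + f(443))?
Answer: sqrt(226077) ≈ 475.48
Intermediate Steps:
f(C) = 201 (f(C) = -30 - (-60 - 171) = -30 - 1*(-231) = -30 + 231 = 201)
sqrt(225876 + f(443)) = sqrt(225876 + 201) = sqrt(226077)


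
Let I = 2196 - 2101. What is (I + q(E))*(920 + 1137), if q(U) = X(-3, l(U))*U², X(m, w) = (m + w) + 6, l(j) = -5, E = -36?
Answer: -5136329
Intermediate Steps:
X(m, w) = 6 + m + w
q(U) = -2*U² (q(U) = (6 - 3 - 5)*U² = -2*U²)
I = 95
(I + q(E))*(920 + 1137) = (95 - 2*(-36)²)*(920 + 1137) = (95 - 2*1296)*2057 = (95 - 2592)*2057 = -2497*2057 = -5136329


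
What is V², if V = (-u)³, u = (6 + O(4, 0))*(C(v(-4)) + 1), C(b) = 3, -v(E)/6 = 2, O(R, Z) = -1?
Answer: 64000000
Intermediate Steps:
v(E) = -12 (v(E) = -6*2 = -12)
u = 20 (u = (6 - 1)*(3 + 1) = 5*4 = 20)
V = -8000 (V = (-1*20)³ = (-20)³ = -8000)
V² = (-8000)² = 64000000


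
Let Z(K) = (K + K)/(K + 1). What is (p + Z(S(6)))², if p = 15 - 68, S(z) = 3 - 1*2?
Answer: 2704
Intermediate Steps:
S(z) = 1 (S(z) = 3 - 2 = 1)
Z(K) = 2*K/(1 + K) (Z(K) = (2*K)/(1 + K) = 2*K/(1 + K))
p = -53
(p + Z(S(6)))² = (-53 + 2*1/(1 + 1))² = (-53 + 2*1/2)² = (-53 + 2*1*(½))² = (-53 + 1)² = (-52)² = 2704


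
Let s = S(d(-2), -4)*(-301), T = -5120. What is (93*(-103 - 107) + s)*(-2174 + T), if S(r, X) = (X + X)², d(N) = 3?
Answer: 282963436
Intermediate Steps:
S(r, X) = 4*X² (S(r, X) = (2*X)² = 4*X²)
s = -19264 (s = (4*(-4)²)*(-301) = (4*16)*(-301) = 64*(-301) = -19264)
(93*(-103 - 107) + s)*(-2174 + T) = (93*(-103 - 107) - 19264)*(-2174 - 5120) = (93*(-210) - 19264)*(-7294) = (-19530 - 19264)*(-7294) = -38794*(-7294) = 282963436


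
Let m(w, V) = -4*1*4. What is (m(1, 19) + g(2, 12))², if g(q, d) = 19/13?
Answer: 35721/169 ≈ 211.37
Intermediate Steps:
m(w, V) = -16 (m(w, V) = -4*4 = -16)
g(q, d) = 19/13 (g(q, d) = 19*(1/13) = 19/13)
(m(1, 19) + g(2, 12))² = (-16 + 19/13)² = (-189/13)² = 35721/169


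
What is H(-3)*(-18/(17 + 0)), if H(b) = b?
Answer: 54/17 ≈ 3.1765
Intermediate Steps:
H(-3)*(-18/(17 + 0)) = -(-54)/(17 + 0) = -(-54)/17 = -3*(-18/17) = 54/17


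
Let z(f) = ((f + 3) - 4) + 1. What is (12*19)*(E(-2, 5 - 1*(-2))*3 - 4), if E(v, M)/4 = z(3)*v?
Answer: -17328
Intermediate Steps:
z(f) = f (z(f) = ((3 + f) - 4) + 1 = (-1 + f) + 1 = f)
E(v, M) = 12*v (E(v, M) = 4*(3*v) = 12*v)
(12*19)*(E(-2, 5 - 1*(-2))*3 - 4) = (12*19)*((12*(-2))*3 - 4) = 228*(-24*3 - 4) = 228*(-72 - 4) = 228*(-76) = -17328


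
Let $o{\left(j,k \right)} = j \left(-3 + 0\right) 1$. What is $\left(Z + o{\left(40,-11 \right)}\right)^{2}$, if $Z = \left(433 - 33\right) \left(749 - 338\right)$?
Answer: $26987918400$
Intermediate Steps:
$o{\left(j,k \right)} = - 3 j$ ($o{\left(j,k \right)} = j \left(\left(-3\right) 1\right) = j \left(-3\right) = - 3 j$)
$Z = 164400$ ($Z = 400 \cdot 411 = 164400$)
$\left(Z + o{\left(40,-11 \right)}\right)^{2} = \left(164400 - 120\right)^{2} = 164280^{2} = 26987918400$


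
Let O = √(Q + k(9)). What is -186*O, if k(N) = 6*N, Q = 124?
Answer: -186*√178 ≈ -2481.6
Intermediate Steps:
O = √178 (O = √(124 + 6*9) = √(124 + 54) = √178 ≈ 13.342)
-186*O = -186*√178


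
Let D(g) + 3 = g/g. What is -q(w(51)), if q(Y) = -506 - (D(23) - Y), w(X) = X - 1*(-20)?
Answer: 433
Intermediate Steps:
D(g) = -2 (D(g) = -3 + g/g = -3 + 1 = -2)
w(X) = 20 + X (w(X) = X + 20 = 20 + X)
q(Y) = -504 + Y (q(Y) = -506 - (-2 - Y) = -506 + (2 + Y) = -504 + Y)
-q(w(51)) = -(-504 + (20 + 51)) = -(-504 + 71) = -1*(-433) = 433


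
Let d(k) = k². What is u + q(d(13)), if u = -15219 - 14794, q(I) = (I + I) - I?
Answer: -29844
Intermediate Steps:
q(I) = I (q(I) = 2*I - I = I)
u = -30013
u + q(d(13)) = -30013 + 13² = -30013 + 169 = -29844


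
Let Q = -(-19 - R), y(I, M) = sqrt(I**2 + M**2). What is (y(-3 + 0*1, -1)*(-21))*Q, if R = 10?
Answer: -609*sqrt(10) ≈ -1925.8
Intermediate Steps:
Q = 29 (Q = -(-19 - 1*10) = -(-19 - 10) = -1*(-29) = 29)
(y(-3 + 0*1, -1)*(-21))*Q = (sqrt((-3 + 0*1)**2 + (-1)**2)*(-21))*29 = (sqrt((-3 + 0)**2 + 1)*(-21))*29 = (sqrt((-3)**2 + 1)*(-21))*29 = (sqrt(9 + 1)*(-21))*29 = (sqrt(10)*(-21))*29 = -21*sqrt(10)*29 = -609*sqrt(10)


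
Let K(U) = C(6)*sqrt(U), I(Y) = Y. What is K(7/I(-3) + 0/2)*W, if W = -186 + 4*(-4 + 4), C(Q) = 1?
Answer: -62*I*sqrt(21) ≈ -284.12*I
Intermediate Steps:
K(U) = sqrt(U) (K(U) = 1*sqrt(U) = sqrt(U))
W = -186 (W = -186 + 4*0 = -186 + 0 = -186)
K(7/I(-3) + 0/2)*W = sqrt(7/(-3) + 0/2)*(-186) = sqrt(7*(-1/3) + 0*(1/2))*(-186) = sqrt(-7/3 + 0)*(-186) = sqrt(-7/3)*(-186) = (I*sqrt(21)/3)*(-186) = -62*I*sqrt(21)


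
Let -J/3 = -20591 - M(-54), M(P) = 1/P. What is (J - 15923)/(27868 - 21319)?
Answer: 825299/117882 ≈ 7.0011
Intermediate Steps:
J = 1111913/18 (J = -3*(-20591 - 1/(-54)) = -3*(-20591 - 1*(-1/54)) = -3*(-20591 + 1/54) = -3*(-1111913/54) = 1111913/18 ≈ 61773.)
(J - 15923)/(27868 - 21319) = (1111913/18 - 15923)/(27868 - 21319) = (825299/18)/6549 = (825299/18)*(1/6549) = 825299/117882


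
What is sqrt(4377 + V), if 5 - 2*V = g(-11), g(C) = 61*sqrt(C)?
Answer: sqrt(17518 - 122*I*sqrt(11))/2 ≈ 66.182 - 0.76423*I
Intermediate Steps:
V = 5/2 - 61*I*sqrt(11)/2 (V = 5/2 - 61*sqrt(-11)/2 = 5/2 - 61*I*sqrt(11)/2 ≈ 2.5 - 101.16*I)
sqrt(4377 + V) = sqrt(4377 + (5/2 - 61*I*sqrt(11)/2)) = sqrt(8759/2 - 61*I*sqrt(11)/2)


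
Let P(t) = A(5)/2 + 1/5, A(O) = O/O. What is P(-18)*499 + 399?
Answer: 7483/10 ≈ 748.30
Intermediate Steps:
A(O) = 1
P(t) = 7/10 (P(t) = 1/2 + 1/5 = 7/10)
P(-18)*499 + 399 = (7/10)*499 + 399 = 3493/10 + 399 = 7483/10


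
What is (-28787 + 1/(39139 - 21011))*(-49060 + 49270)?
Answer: -54794327175/9064 ≈ -6.0453e+6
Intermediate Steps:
(-28787 + 1/(39139 - 21011))*(-49060 + 49270) = (-28787 + 1/18128)*210 = -521850735/18128*210 = -54794327175/9064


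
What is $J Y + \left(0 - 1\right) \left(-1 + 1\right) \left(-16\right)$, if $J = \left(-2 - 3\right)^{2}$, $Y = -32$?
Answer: $-800$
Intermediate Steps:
$J = 25$ ($J = \left(-5\right)^{2} = 25$)
$J Y + \left(0 - 1\right) \left(-1 + 1\right) \left(-16\right) = 25 \left(-32\right) + \left(0 - 1\right) \left(-1 + 1\right) \left(-16\right) = -800 + \left(-1\right) 0 \left(-16\right) = -800 + 0 \left(-16\right) = -800 + 0 = -800$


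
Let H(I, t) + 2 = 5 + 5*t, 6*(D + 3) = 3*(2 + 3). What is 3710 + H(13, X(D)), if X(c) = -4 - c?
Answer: 7391/2 ≈ 3695.5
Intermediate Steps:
D = -1/2 (D = -3 + (3*(2 + 3))/6 = -3 + (3*5)/6 = -3 + (1/6)*15 = -3 + 5/2 = -1/2 ≈ -0.50000)
H(I, t) = 3 + 5*t (H(I, t) = -2 + (5 + 5*t) = 3 + 5*t)
3710 + H(13, X(D)) = 3710 + (3 + 5*(-4 - 1*(-1/2))) = 3710 + (3 + 5*(-4 + 1/2)) = 3710 + (3 + 5*(-7/2)) = 3710 + (3 - 35/2) = 3710 - 29/2 = 7391/2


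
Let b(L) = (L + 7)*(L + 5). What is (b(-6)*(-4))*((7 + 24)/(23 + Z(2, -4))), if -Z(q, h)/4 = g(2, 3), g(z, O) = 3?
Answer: 124/11 ≈ 11.273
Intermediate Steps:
Z(q, h) = -12 (Z(q, h) = -4*3 = -12)
b(L) = (5 + L)*(7 + L) (b(L) = (7 + L)*(5 + L) = (5 + L)*(7 + L))
(b(-6)*(-4))*((7 + 24)/(23 + Z(2, -4))) = ((35 + (-6)² + 12*(-6))*(-4))*((7 + 24)/(23 - 12)) = ((35 + 36 - 72)*(-4))*(31/11) = (-1*(-4))*(31*(1/11)) = 4*(31/11) = 124/11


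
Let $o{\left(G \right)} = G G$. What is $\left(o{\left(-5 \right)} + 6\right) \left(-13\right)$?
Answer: $-403$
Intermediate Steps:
$o{\left(G \right)} = G^{2}$
$\left(o{\left(-5 \right)} + 6\right) \left(-13\right) = \left(\left(-5\right)^{2} + 6\right) \left(-13\right) = \left(25 + 6\right) \left(-13\right) = 31 \left(-13\right) = -403$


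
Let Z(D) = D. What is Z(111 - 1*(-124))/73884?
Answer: 5/1572 ≈ 0.0031807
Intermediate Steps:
Z(111 - 1*(-124))/73884 = (111 - 1*(-124))/73884 = (111 + 124)*(1/73884) = 235*(1/73884) = 5/1572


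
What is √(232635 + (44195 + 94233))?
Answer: √371063 ≈ 609.15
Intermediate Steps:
√(232635 + (44195 + 94233)) = √(232635 + 138428) = √371063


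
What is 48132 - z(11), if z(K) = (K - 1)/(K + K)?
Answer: 529447/11 ≈ 48132.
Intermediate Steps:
z(K) = (-1 + K)/(2*K) (z(K) = (-1 + K)/((2*K)) = (-1 + K)*(1/(2*K)) = (-1 + K)/(2*K))
48132 - z(11) = 48132 - (-1 + 11)/(2*11) = 48132 - 10/(2*11) = 48132 - 1*5/11 = 48132 - 5/11 = 529447/11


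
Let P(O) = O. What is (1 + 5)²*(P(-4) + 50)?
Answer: 1656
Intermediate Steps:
(1 + 5)²*(P(-4) + 50) = (1 + 5)²*(-4 + 50) = 6²*46 = 36*46 = 1656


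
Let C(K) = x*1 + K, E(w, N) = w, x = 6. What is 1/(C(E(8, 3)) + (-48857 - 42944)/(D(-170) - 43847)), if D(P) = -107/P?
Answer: 7453883/119960532 ≈ 0.062136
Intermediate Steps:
C(K) = 6 + K (C(K) = 6*1 + K = 6 + K)
1/(C(E(8, 3)) + (-48857 - 42944)/(D(-170) - 43847)) = 1/((6 + 8) + (-48857 - 42944)/(-107/(-170) - 43847)) = 1/(14 - 91801/(-107*(-1/170) - 43847)) = 1/(14 - 91801/(107/170 - 43847)) = 1/(14 - 91801/(-7453883/170)) = 1/(14 - 91801*(-170/7453883)) = 1/(14 + 15606170/7453883) = 1/(119960532/7453883) = 7453883/119960532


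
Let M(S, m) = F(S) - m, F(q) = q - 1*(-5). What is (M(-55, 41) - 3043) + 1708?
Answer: -1426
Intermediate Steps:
F(q) = 5 + q (F(q) = q + 5 = 5 + q)
M(S, m) = 5 + S - m (M(S, m) = (5 + S) - m = 5 + S - m)
(M(-55, 41) - 3043) + 1708 = ((5 - 55 - 1*41) - 3043) + 1708 = ((5 - 55 - 41) - 3043) + 1708 = (-91 - 3043) + 1708 = -3134 + 1708 = -1426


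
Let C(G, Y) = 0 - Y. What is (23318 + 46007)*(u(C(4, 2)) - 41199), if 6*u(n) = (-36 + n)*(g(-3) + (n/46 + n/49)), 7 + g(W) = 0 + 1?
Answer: -9647512133200/3381 ≈ -2.8534e+9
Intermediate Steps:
g(W) = -6 (g(W) = -7 + (0 + 1) = -7 + 1 = -6)
C(G, Y) = -Y
u(n) = (-36 + n)*(-6 + 95*n/2254)/6 (u(n) = ((-36 + n)*(-6 + (n/46 + n/49)))/6 = ((-36 + n)*(-6 + 95*n/2254))/6 = (-36 + n)*(-6 + 95*n/2254)/6)
(23318 + 46007)*(u(C(4, 2)) - 41199) = (23318 + 46007)*((36 - (-1412)*2/1127 + 95*(-1*2)²/13524) - 41199) = 69325*((36 - 1412/1127*(-2) + (95/13524)*(-2)²) - 41199) = 69325*((36 + 2824/1127 + (95/13524)*4) - 41199) = 69325*((36 + 2824/1127 + 95/3381) - 41199) = 69325*(130283/3381 - 41199) = 69325*(-139163536/3381) = -9647512133200/3381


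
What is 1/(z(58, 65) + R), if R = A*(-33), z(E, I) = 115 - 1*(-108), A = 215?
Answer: -1/6872 ≈ -0.00014552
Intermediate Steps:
z(E, I) = 223 (z(E, I) = 115 + 108 = 223)
R = -7095 (R = 215*(-33) = -7095)
1/(z(58, 65) + R) = 1/(223 - 7095) = 1/(-6872) = -1/6872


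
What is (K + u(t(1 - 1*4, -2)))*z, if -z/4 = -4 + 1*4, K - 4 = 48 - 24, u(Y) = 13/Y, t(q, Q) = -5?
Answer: 0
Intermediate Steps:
K = 28 (K = 4 + (48 - 24) = 4 + 24 = 28)
z = 0 (z = -4*(-4 + 1*4) = -4*(-4 + 4) = -4*0 = 0)
(K + u(t(1 - 1*4, -2)))*z = (28 + 13/(-5))*0 = (28 + 13*(-⅕))*0 = (28 - 13/5)*0 = (127/5)*0 = 0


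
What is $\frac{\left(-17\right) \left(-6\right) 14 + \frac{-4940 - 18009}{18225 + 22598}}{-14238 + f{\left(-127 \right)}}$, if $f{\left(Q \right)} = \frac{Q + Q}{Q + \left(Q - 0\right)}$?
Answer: $- \frac{58272295}{581197051} \approx -0.10026$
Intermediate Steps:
$f{\left(Q \right)} = 1$ ($f{\left(Q \right)} = \frac{2 Q}{Q + \left(Q + 0\right)} = \frac{2 Q}{Q + Q} = \frac{2 Q}{2 Q} = 2 Q \frac{1}{2 Q} = 1$)
$\frac{\left(-17\right) \left(-6\right) 14 + \frac{-4940 - 18009}{18225 + 22598}}{-14238 + f{\left(-127 \right)}} = \frac{\left(-17\right) \left(-6\right) 14 + \frac{-4940 - 18009}{18225 + 22598}}{-14238 + 1} = \frac{102 \cdot 14 - \frac{22949}{40823}}{-14237} = \left(1428 - \frac{22949}{40823}\right) \left(- \frac{1}{14237}\right) = \frac{58272295}{40823} \left(- \frac{1}{14237}\right) = - \frac{58272295}{581197051}$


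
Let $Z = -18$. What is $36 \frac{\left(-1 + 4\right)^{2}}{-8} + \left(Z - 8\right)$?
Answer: $- \frac{133}{2} \approx -66.5$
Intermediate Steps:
$36 \frac{\left(-1 + 4\right)^{2}}{-8} + \left(Z - 8\right) = 36 \frac{\left(-1 + 4\right)^{2}}{-8} - 26 = 36 \cdot 3^{2} \left(- \frac{1}{8}\right) - 26 = 36 \cdot 9 \left(- \frac{1}{8}\right) - 26 = 36 \left(- \frac{9}{8}\right) - 26 = - \frac{81}{2} - 26 = - \frac{133}{2}$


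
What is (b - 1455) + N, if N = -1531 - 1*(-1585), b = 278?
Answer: -1123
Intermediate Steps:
N = 54 (N = -1531 + 1585 = 54)
(b - 1455) + N = (278 - 1455) + 54 = -1177 + 54 = -1123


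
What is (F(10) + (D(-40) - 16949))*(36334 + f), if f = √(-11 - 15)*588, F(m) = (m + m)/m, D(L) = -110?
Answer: -619749038 - 10029516*I*√26 ≈ -6.1975e+8 - 5.1141e+7*I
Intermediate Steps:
F(m) = 2 (F(m) = (2*m)/m = 2)
f = 588*I*√26 (f = √(-26)*588 = (I*√26)*588 = 588*I*√26 ≈ 2998.2*I)
(F(10) + (D(-40) - 16949))*(36334 + f) = (2 + (-110 - 16949))*(36334 + 588*I*√26) = (2 - 17059)*(36334 + 588*I*√26) = -17057*(36334 + 588*I*√26) = -619749038 - 10029516*I*√26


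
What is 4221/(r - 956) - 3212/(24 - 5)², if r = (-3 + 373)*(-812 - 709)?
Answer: -1812211693/203505086 ≈ -8.9050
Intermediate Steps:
r = -562770 (r = 370*(-1521) = -562770)
4221/(r - 956) - 3212/(24 - 5)² = 4221/(-562770 - 956) - 3212/(24 - 5)² = 4221/(-563726) - 3212/(19²) = 4221*(-1/563726) - 3212/361 = -4221/563726 - 3212*1/361 = -4221/563726 - 3212/361 = -1812211693/203505086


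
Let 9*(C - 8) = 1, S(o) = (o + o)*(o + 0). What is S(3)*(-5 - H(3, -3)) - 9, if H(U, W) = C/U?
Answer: -443/3 ≈ -147.67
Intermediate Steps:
S(o) = 2*o² (S(o) = (2*o)*o = 2*o²)
C = 73/9 (C = 8 + (⅑)*1 = 8 + ⅑ = 73/9 ≈ 8.1111)
H(U, W) = 73/(9*U)
S(3)*(-5 - H(3, -3)) - 9 = (2*3²)*(-5 - 73/(9*3)) - 9 = (2*9)*(-5 - 73/(9*3)) - 9 = 18*(-5 - 1*73/27) - 9 = 18*(-5 - 73/27) - 9 = 18*(-208/27) - 9 = -416/3 - 9 = -443/3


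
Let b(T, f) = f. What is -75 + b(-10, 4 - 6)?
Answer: -77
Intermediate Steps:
-75 + b(-10, 4 - 6) = -75 + (4 - 6) = -75 - 2 = -77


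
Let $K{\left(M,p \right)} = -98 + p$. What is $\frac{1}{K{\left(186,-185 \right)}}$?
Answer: $- \frac{1}{283} \approx -0.0035336$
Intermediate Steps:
$\frac{1}{K{\left(186,-185 \right)}} = \frac{1}{-98 - 185} = \frac{1}{-283} = - \frac{1}{283}$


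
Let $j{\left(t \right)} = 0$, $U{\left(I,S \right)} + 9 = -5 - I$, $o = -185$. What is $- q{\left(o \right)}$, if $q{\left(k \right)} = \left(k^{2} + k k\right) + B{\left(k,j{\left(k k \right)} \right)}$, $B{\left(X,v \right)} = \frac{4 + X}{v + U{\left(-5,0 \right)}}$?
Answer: $- \frac{616231}{9} \approx -68470.0$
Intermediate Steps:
$U{\left(I,S \right)} = -14 - I$ ($U{\left(I,S \right)} = -9 - \left(5 + I\right) = -14 - I$)
$B{\left(X,v \right)} = \frac{4 + X}{-9 + v}$ ($B{\left(X,v \right)} = \frac{4 + X}{v - 9} = \frac{4 + X}{-9 + v}$)
$q{\left(k \right)} = - \frac{4}{9} + 2 k^{2} - \frac{k}{9}$ ($q{\left(k \right)} = \left(k^{2} + k k\right) + \frac{4 + k}{-9 + 0} = \left(k^{2} + k^{2}\right) + \frac{4 + k}{-9} = 2 k^{2} - \frac{4 + k}{9} = 2 k^{2} - \left(\frac{4}{9} + \frac{k}{9}\right) = - \frac{4}{9} + 2 k^{2} - \frac{k}{9}$)
$- q{\left(o \right)} = - (- \frac{4}{9} + 2 \left(-185\right)^{2} - - \frac{185}{9}) = - (- \frac{4}{9} + 2 \cdot 34225 + \frac{185}{9}) = - (- \frac{4}{9} + 68450 + \frac{185}{9}) = \left(-1\right) \frac{616231}{9} = - \frac{616231}{9}$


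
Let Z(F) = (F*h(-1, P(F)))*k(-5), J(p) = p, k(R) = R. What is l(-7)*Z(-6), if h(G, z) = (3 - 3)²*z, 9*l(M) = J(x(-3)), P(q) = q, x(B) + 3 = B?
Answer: 0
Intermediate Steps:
x(B) = -3 + B
l(M) = -⅔ (l(M) = (-3 - 3)/9 = (⅑)*(-6) = -⅔)
h(G, z) = 0 (h(G, z) = 0²*z = 0*z = 0)
Z(F) = 0 (Z(F) = (F*0)*(-5) = 0*(-5) = 0)
l(-7)*Z(-6) = -⅔*0 = 0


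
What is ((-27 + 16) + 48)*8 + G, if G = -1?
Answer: 295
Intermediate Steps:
((-27 + 16) + 48)*8 + G = ((-27 + 16) + 48)*8 - 1 = (-11 + 48)*8 - 1 = 37*8 - 1 = 296 - 1 = 295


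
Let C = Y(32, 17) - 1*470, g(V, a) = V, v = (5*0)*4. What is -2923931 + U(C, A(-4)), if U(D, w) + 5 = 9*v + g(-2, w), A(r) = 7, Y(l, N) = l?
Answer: -2923938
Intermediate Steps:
v = 0 (v = 0*4 = 0)
C = -438 (C = 32 - 1*470 = 32 - 470 = -438)
U(D, w) = -7 (U(D, w) = -5 + (9*0 - 2) = -5 + (0 - 2) = -5 - 2 = -7)
-2923931 + U(C, A(-4)) = -2923931 - 7 = -2923938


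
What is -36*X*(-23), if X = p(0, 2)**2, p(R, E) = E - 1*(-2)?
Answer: 13248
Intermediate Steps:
p(R, E) = 2 + E (p(R, E) = E + 2 = 2 + E)
X = 16 (X = (2 + 2)**2 = 4**2 = 16)
-36*X*(-23) = -36*16*(-23) = -576*(-23) = 13248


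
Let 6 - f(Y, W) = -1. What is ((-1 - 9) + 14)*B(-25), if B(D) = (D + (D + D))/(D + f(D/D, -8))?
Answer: 50/3 ≈ 16.667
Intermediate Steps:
f(Y, W) = 7 (f(Y, W) = 6 - 1*(-1) = 6 + 1 = 7)
B(D) = 3*D/(7 + D) (B(D) = (D + (D + D))/(D + 7) = (D + 2*D)/(7 + D) = (3*D)/(7 + D) = 3*D/(7 + D))
((-1 - 9) + 14)*B(-25) = ((-1 - 9) + 14)*(3*(-25)/(7 - 25)) = (-10 + 14)*(3*(-25)/(-18)) = 4*(3*(-25)*(-1/18)) = 4*(25/6) = 50/3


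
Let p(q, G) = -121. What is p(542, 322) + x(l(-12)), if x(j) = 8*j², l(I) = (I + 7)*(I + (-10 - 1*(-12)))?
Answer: 19879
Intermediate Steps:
l(I) = (2 + I)*(7 + I) (l(I) = (7 + I)*(I + (-10 + 12)) = (7 + I)*(I + 2) = (7 + I)*(2 + I) = (2 + I)*(7 + I))
p(542, 322) + x(l(-12)) = -121 + 8*(14 + (-12)² + 9*(-12))² = -121 + 8*(14 + 144 - 108)² = -121 + 8*50² = -121 + 8*2500 = -121 + 20000 = 19879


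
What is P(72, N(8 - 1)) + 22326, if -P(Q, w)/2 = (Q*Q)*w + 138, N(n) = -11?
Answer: 136098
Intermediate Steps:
P(Q, w) = -276 - 2*w*Q**2 (P(Q, w) = -2*((Q*Q)*w + 138) = -2*(Q**2*w + 138) = -2*(w*Q**2 + 138) = -2*(138 + w*Q**2) = -276 - 2*w*Q**2)
P(72, N(8 - 1)) + 22326 = (-276 - 2*(-11)*72**2) + 22326 = (-276 - 2*(-11)*5184) + 22326 = (-276 + 114048) + 22326 = 113772 + 22326 = 136098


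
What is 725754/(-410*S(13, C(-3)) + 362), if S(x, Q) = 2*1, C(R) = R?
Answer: -362877/229 ≈ -1584.6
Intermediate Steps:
S(x, Q) = 2
725754/(-410*S(13, C(-3)) + 362) = 725754/(-410*2 + 362) = 725754/(-820 + 362) = 725754/(-458) = 725754*(-1/458) = -362877/229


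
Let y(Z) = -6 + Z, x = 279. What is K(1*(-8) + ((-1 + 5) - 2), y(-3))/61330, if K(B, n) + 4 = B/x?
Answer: -187/2851845 ≈ -6.5572e-5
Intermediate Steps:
K(B, n) = -4 + B/279
K(1*(-8) + ((-1 + 5) - 2), y(-3))/61330 = (-4 + (1*(-8) + ((-1 + 5) - 2))/279)/61330 = (-4 + (-8 + (4 - 2))/279)*(1/61330) = (-4 + (-8 + 2)/279)*(1/61330) = (-4 + (1/279)*(-6))*(1/61330) = (-4 - 2/93)*(1/61330) = -374/93*1/61330 = -187/2851845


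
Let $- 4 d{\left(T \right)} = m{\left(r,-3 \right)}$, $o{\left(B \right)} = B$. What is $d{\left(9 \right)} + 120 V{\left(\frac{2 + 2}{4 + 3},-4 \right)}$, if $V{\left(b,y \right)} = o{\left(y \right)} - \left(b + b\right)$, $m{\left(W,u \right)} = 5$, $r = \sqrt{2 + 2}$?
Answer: $- \frac{17315}{28} \approx -618.39$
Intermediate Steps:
$r = 2$ ($r = \sqrt{4} = 2$)
$d{\left(T \right)} = - \frac{5}{4}$ ($d{\left(T \right)} = \left(- \frac{1}{4}\right) 5 = - \frac{5}{4}$)
$V{\left(b,y \right)} = y - 2 b$ ($V{\left(b,y \right)} = y - \left(b + b\right) = y - 2 b$)
$d{\left(9 \right)} + 120 V{\left(\frac{2 + 2}{4 + 3},-4 \right)} = - \frac{5}{4} + 120 \left(-4 - 2 \frac{2 + 2}{4 + 3}\right) = - \frac{5}{4} + 120 \left(-4 - 2 \cdot \frac{4}{7}\right) = - \frac{5}{4} + 120 \left(-4 - 2 \cdot 4 \cdot \frac{1}{7}\right) = - \frac{5}{4} + 120 \left(-4 - \frac{8}{7}\right) = - \frac{5}{4} + 120 \left(- \frac{36}{7}\right) = - \frac{5}{4} - \frac{4320}{7} = - \frac{17315}{28}$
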